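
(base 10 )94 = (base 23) 42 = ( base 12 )7A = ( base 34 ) 2Q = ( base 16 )5E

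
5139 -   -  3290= 8429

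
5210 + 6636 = 11846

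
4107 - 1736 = 2371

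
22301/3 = 22301/3 = 7433.67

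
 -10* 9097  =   - 90970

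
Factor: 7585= 5^1*37^1*41^1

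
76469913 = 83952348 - 7482435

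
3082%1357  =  368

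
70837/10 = 7083 + 7/10= 7083.70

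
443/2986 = 443/2986 = 0.15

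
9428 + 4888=14316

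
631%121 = 26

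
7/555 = 7/555 = 0.01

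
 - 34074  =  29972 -64046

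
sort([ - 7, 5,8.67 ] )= [ - 7, 5, 8.67] 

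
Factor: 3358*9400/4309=31565200/4309=2^4*5^2*23^1*31^ ( - 1 )*47^1*73^1*139^( - 1 )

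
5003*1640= 8204920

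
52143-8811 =43332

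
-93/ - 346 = 93/346 = 0.27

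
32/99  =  32/99 = 0.32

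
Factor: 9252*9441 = 87348132 = 2^2*3^4*257^1*1049^1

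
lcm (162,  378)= 1134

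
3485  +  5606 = 9091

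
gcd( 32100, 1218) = 6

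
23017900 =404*56975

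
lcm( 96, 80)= 480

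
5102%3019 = 2083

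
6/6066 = 1/1011=0.00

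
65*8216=534040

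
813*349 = 283737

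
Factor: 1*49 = 49  =  7^2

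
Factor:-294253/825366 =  - 2^( - 1)*3^(-1) * 17^1 * 19^1*151^( - 1) =- 323/906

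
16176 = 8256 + 7920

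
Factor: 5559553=5559553^1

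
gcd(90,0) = 90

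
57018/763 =57018/763 = 74.73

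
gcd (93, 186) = 93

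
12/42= 2/7 = 0.29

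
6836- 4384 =2452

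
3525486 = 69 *51094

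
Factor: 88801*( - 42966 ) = -3815423766 = - 2^1 * 3^2*7^1 * 11^1*31^1 *88801^1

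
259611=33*7867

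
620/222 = 310/111=2.79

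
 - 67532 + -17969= - 85501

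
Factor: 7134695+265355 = 2^1*5^2*7^1*21143^1 =7400050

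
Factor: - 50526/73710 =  - 401/585=- 3^( - 2 )*5^(  -  1 ) * 13^( - 1)*401^1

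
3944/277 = 3944/277 =14.24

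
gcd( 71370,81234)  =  18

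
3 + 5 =8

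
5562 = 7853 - 2291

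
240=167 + 73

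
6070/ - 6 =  - 3035/3 = -1011.67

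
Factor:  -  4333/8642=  - 2^( - 1)*7^1*29^(  -  1) * 149^(  -  1) *619^1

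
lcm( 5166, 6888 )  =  20664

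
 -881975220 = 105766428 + -987741648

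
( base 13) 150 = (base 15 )109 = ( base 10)234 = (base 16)ea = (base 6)1030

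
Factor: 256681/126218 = 2^(  -  1 ) * 223^(-1 )*907^1 =907/446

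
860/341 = 2 + 178/341  =  2.52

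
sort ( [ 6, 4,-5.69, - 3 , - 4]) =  [ - 5.69, - 4, - 3, 4,  6 ]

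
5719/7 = 817 = 817.00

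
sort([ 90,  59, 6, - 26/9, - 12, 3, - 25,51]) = [ -25,-12,-26/9, 3, 6, 51, 59,  90]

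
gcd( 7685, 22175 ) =5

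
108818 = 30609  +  78209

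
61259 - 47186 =14073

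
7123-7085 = 38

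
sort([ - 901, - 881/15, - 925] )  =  [  -  925,  -  901, - 881/15 ] 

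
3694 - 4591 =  - 897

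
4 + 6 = 10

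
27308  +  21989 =49297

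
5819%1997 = 1825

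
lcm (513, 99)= 5643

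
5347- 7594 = -2247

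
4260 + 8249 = 12509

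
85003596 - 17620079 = 67383517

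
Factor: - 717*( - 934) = 669678 =2^1*3^1 * 239^1*467^1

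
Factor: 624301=37^1 * 47^1 *359^1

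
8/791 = 8/791 = 0.01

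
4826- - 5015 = 9841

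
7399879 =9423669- 2023790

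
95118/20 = 47559/10 = 4755.90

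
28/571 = 28/571 = 0.05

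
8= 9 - 1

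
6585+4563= 11148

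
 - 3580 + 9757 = 6177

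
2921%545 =196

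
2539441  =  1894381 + 645060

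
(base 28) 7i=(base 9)257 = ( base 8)326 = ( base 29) 7b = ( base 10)214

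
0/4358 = 0 = 0.00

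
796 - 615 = 181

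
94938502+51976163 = 146914665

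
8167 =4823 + 3344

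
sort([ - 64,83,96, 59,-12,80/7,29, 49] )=[-64, - 12 , 80/7,29, 49,59,83,96 ]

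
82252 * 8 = 658016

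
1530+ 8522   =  10052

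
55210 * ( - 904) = - 49909840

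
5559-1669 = 3890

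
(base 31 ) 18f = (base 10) 1224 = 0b10011001000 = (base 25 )1NO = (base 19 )378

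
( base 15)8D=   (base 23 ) 5I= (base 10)133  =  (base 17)7E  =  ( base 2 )10000101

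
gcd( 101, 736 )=1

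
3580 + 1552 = 5132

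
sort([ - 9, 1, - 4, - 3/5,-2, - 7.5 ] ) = [ - 9, - 7.5,-4,-2,-3/5,1]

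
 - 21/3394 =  - 1 + 3373/3394 =-  0.01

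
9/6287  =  9/6287  =  0.00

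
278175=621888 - 343713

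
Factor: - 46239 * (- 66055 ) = 3054317145 = 3^1*5^1*11^1*1201^1* 15413^1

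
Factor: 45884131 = 103^1*445477^1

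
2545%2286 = 259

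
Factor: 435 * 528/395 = 45936/79 =2^4*3^2*11^1*29^1*79^( -1 ) 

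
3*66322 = 198966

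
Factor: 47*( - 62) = - 2914=   -2^1*31^1*47^1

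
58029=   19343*3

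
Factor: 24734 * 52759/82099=2^1 * 7^1*19^(  -  1)*29^(-1 )*83^1*7537^1 =8757994/551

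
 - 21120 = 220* (- 96)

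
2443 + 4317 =6760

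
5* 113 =565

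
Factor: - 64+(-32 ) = - 96 =- 2^5*3^1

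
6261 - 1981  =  4280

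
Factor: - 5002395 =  - 3^1 * 5^1*333493^1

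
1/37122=1/37122 = 0.00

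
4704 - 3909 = 795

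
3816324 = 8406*454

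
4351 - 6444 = -2093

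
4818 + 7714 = 12532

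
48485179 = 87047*557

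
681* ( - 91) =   -  61971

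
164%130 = 34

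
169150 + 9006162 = 9175312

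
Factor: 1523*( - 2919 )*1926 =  - 2^1*3^3*7^1*107^1*139^1*1523^1  =  -8562296862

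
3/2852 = 3/2852 = 0.00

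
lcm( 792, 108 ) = 2376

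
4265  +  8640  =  12905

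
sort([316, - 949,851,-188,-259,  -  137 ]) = [  -  949, - 259, - 188,-137, 316,851]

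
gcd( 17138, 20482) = 418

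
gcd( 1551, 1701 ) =3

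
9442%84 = 34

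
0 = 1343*0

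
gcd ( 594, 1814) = 2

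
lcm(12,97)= 1164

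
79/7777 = 79/7777 = 0.01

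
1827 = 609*3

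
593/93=593/93 = 6.38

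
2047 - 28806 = - 26759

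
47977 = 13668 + 34309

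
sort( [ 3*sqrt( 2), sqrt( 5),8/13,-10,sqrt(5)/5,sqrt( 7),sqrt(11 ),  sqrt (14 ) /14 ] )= [ -10,sqrt ( 14)/14,sqrt( 5)/5,  8/13, sqrt(5),sqrt( 7), sqrt( 11 ), 3*sqrt(2)] 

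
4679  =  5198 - 519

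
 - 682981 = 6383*( - 107)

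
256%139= 117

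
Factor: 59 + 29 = 2^3* 11^1=88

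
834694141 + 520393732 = 1355087873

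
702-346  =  356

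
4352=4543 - 191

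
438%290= 148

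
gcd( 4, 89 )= 1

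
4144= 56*74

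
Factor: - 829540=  - 2^2*5^1*19^1 *37^1*59^1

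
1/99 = 1/99 =0.01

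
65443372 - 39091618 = 26351754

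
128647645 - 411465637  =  -282817992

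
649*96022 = 62318278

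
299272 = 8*37409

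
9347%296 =171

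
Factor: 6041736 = 2^3*3^3 * 83^1*337^1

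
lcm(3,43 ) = 129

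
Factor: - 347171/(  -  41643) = 3^( - 2)*7^( - 1 )*11^1*37^1*661^(-1)*853^1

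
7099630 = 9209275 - 2109645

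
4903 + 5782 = 10685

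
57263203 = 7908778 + 49354425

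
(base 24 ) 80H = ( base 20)BB5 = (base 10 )4625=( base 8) 11021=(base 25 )7a0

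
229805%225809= 3996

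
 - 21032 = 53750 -74782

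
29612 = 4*7403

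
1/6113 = 1/6113 = 0.00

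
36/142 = 18/71=0.25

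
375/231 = 1 + 48/77 = 1.62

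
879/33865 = 879/33865 = 0.03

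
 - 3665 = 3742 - 7407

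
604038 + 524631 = 1128669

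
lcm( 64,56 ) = 448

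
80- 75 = 5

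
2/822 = 1/411= 0.00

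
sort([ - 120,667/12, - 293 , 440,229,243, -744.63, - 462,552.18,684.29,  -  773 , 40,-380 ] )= [-773, - 744.63 ,  -  462, - 380, - 293,  -  120, 40,667/12,229, 243 , 440, 552.18,684.29 ] 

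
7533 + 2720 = 10253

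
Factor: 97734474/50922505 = 2^1*3^2*5^( - 1 )*163^1*809^(-1 )*12589^(-1)*33311^1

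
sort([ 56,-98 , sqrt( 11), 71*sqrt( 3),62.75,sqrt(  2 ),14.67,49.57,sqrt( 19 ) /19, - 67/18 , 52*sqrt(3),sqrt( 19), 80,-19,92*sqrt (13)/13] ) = [ - 98,-19,  -  67/18 , sqrt( 19 )/19,sqrt(2), sqrt ( 11),sqrt( 19 ),14.67,92*sqrt( 13)/13,49.57, 56,62.75,  80,52*sqrt( 3 ),71 * sqrt( 3)]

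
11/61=11/61= 0.18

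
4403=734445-730042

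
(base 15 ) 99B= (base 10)2171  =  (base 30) 2CB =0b100001111011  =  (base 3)2222102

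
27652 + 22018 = 49670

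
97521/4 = 24380 + 1/4 = 24380.25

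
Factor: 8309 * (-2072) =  - 2^3*7^2*37^1 * 1187^1 = - 17216248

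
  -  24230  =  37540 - 61770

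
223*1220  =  272060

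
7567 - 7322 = 245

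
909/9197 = 909/9197=0.10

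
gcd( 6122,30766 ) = 2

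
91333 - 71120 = 20213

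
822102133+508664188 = 1330766321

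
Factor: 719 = 719^1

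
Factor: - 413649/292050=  - 2^(-1)*5^( - 2)*11^ (  -  1) * 19^1*41^1 = - 779/550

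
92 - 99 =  - 7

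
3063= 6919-3856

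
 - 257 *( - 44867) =11530819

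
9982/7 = 1426 = 1426.00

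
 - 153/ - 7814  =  153/7814 = 0.02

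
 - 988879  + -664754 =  - 1653633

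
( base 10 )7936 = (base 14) 2C6C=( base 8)17400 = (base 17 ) 1A7E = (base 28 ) a3c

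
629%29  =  20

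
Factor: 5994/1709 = 2^1*3^4 * 37^1*1709^ ( - 1 )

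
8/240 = 1/30 = 0.03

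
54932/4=13733=13733.00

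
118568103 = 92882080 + 25686023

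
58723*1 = 58723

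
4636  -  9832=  - 5196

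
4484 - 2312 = 2172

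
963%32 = 3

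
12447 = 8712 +3735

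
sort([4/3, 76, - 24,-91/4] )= [ - 24,- 91/4, 4/3, 76 ] 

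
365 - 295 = 70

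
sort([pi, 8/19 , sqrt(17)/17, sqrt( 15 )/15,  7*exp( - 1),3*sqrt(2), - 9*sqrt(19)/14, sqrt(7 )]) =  [-9*sqrt( 19) /14, sqrt( 17)/17,sqrt(15)/15,8/19, 7 * exp(- 1),sqrt(7),pi,3*sqrt(2) ] 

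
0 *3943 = 0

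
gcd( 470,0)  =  470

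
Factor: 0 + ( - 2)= - 2^1 = -2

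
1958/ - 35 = - 1958/35 = - 55.94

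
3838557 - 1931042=1907515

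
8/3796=2/949 = 0.00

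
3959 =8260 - 4301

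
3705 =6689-2984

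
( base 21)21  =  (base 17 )29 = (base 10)43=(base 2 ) 101011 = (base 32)1B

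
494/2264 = 247/1132 = 0.22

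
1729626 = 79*21894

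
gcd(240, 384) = 48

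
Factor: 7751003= 13^1*596231^1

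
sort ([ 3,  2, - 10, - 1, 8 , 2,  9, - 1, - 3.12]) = [ - 10, - 3.12,-1,-1, 2 , 2 , 3, 8, 9 ]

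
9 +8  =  17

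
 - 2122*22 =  - 46684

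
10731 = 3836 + 6895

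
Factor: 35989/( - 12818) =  - 2^( - 1 )*13^( - 1)*73^1 = -73/26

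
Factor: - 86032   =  -2^4 *19^1*283^1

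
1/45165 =1/45165 = 0.00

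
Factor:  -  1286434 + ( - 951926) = -2238360 = - 2^3*3^1*5^1 * 23^1*811^1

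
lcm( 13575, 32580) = 162900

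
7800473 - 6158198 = 1642275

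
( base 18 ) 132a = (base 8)15302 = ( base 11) 5168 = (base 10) 6850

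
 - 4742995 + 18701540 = 13958545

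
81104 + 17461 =98565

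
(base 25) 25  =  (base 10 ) 55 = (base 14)3D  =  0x37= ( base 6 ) 131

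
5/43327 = 5/43327 = 0.00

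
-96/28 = - 4 + 4/7 =- 3.43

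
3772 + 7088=10860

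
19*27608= 524552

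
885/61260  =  59/4084 = 0.01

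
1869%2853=1869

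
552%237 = 78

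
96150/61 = 96150/61 = 1576.23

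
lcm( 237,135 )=10665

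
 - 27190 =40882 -68072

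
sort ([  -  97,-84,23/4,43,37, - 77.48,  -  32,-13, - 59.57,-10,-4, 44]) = [ - 97, - 84, - 77.48, - 59.57, -32 , - 13,-10, - 4 , 23/4,37, 43, 44] 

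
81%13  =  3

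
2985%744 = 9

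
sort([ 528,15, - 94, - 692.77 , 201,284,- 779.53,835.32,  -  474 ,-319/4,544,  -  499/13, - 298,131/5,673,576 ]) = [- 779.53 ,-692.77, - 474, - 298, - 94,-319/4, - 499/13,15, 131/5, 201,284,528,544,576,673 , 835.32 ] 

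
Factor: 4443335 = 5^1*13^1* 197^1*347^1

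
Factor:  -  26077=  - 89^1*293^1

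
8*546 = 4368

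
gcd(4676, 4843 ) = 167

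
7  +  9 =16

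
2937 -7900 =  - 4963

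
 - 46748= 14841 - 61589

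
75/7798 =75/7798 = 0.01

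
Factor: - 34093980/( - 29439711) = 2^2 * 3^1 *5^1*7^( - 1)  *  19^1*3323^1*467297^( - 1 ) = 3788220/3271079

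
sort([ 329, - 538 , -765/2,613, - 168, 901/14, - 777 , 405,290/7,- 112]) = [-777,-538, - 765/2, - 168, - 112,  290/7, 901/14,329,405,613 ]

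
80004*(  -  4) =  - 320016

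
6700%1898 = 1006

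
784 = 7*112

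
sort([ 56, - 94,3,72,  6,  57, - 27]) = [ - 94,  -  27,3,6,56,57,72]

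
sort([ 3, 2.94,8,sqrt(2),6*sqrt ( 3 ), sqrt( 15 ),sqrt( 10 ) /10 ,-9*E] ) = [-9 *E,sqrt( 10 )/10,sqrt(  2 ),2.94, 3,sqrt( 15), 8,6*sqrt( 3 )]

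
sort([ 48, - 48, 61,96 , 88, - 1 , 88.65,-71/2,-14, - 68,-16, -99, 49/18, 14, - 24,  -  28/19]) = [  -  99,-68, - 48,  -  71/2,  -  24 , - 16, - 14,  -  28/19, - 1, 49/18,  14,48,61, 88,88.65,96]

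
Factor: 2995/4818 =2^( - 1 )*3^( - 1)*5^1 * 11^( - 1)*73^( - 1)*599^1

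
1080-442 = 638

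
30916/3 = 30916/3 =10305.33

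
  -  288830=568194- 857024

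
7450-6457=993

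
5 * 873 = 4365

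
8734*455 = 3973970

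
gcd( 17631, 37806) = 3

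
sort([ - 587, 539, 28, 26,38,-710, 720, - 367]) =[ - 710, - 587, - 367, 26, 28, 38,539, 720 ]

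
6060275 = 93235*65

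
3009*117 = 352053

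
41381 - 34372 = 7009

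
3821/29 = 131  +  22/29=   131.76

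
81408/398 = 204 + 108/199 =204.54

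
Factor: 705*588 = 414540= 2^2*3^2*5^1*7^2* 47^1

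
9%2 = 1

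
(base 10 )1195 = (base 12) 837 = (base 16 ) 4ab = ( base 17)425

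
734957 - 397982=336975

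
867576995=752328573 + 115248422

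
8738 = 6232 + 2506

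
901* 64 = 57664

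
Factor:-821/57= - 3^( - 1)*19^( - 1)*821^1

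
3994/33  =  121 + 1/33 = 121.03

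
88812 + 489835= 578647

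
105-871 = -766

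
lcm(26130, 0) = 0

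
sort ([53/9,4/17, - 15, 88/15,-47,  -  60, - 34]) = [ - 60, - 47,- 34, - 15,4/17,88/15, 53/9]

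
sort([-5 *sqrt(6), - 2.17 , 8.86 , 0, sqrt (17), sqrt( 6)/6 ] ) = [ - 5*sqrt( 6) , - 2.17,0, sqrt( 6)/6 , sqrt (17), 8.86]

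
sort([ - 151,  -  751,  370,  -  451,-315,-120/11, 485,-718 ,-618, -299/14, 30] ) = [ - 751, - 718,-618, - 451, - 315, - 151, - 299/14,-120/11, 30,370,485] 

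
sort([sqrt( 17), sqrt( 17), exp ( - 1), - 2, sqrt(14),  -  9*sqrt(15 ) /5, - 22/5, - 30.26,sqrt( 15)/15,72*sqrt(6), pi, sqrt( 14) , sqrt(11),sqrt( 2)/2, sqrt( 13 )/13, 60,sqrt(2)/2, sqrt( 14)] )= [ - 30.26, - 9*sqrt( 15)/5, - 22/5, - 2, sqrt( 15)/15, sqrt( 13)/13  ,  exp( - 1) , sqrt( 2)/2,sqrt (2)/2,  pi, sqrt( 11),sqrt( 14),sqrt ( 14), sqrt( 14 ), sqrt( 17) , sqrt(17), 60, 72 * sqrt( 6 )] 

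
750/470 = 75/47= 1.60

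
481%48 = 1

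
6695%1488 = 743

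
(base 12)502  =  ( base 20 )1G2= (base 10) 722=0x2d2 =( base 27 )QK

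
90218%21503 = 4206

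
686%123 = 71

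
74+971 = 1045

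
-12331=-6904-5427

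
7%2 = 1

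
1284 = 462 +822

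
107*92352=9881664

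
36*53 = 1908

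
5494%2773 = 2721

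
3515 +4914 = 8429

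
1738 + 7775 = 9513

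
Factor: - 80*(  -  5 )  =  400= 2^4 *5^2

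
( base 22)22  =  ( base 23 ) 20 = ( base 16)2e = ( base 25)1L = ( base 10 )46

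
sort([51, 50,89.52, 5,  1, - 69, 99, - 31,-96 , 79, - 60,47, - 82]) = [- 96, -82, - 69 ,-60, - 31,1,5, 47, 50,51,79, 89.52, 99] 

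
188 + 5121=5309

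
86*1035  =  89010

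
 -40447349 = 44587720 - 85035069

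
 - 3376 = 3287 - 6663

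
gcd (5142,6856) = 1714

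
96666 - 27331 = 69335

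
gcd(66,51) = 3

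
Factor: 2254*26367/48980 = 2^( - 1) * 3^1*5^( - 1 ) * 7^2*11^1*17^1 * 23^1*31^( - 1) *47^1*79^( - 1) = 29715609/24490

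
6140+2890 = 9030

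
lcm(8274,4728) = 33096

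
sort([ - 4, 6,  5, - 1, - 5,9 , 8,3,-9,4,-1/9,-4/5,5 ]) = [ - 9, - 5,-4 ,-1, - 4/5,-1/9,3,4, 5,5,6, 8, 9 ]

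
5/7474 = 5/7474 = 0.00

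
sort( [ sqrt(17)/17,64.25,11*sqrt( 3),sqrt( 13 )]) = [sqrt( 17)/17,sqrt(13 ),11*sqrt( 3),64.25 ]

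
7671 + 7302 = 14973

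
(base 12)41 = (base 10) 49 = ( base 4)301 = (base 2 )110001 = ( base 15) 34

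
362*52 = 18824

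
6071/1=6071 = 6071.00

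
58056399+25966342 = 84022741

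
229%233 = 229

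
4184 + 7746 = 11930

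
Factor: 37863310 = 2^1*5^1*61^1 * 62071^1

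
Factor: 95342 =2^1*13^1*19^1*193^1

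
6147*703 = 4321341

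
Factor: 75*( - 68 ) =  - 2^2*3^1*5^2*17^1 = - 5100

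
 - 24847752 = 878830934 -903678686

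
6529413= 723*9031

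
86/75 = 1 + 11/75 = 1.15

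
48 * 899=43152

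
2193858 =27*81254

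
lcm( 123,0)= 0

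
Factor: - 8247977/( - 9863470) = 2^(  -  1)*5^( - 1 )*19^( - 1)*29^1*51913^ ( - 1 )*284413^1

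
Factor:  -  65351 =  - 11^1*13^1 *457^1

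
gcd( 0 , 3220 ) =3220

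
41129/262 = 156 + 257/262 = 156.98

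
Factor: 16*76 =1216 = 2^6*19^1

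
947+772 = 1719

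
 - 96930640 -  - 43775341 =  - 53155299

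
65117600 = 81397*800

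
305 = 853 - 548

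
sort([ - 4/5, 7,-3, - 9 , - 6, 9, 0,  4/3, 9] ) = [- 9, - 6 , - 3, - 4/5, 0, 4/3, 7, 9,9]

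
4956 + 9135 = 14091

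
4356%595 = 191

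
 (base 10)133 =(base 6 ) 341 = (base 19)70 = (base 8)205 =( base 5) 1013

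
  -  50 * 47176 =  - 2358800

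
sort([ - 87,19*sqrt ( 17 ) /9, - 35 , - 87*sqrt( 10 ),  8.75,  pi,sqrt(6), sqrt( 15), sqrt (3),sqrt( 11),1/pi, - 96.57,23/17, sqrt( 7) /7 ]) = [ - 87*sqrt( 10), - 96.57, - 87, - 35,1/pi,sqrt( 7)/7,23/17, sqrt(3 ) , sqrt( 6),pi  ,  sqrt( 11),sqrt ( 15 ),19*sqrt(17)/9,8.75 ]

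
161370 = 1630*99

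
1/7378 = 1/7378 = 0.00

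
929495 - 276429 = 653066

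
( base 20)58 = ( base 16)6C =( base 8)154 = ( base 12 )90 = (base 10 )108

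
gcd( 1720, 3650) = 10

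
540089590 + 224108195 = 764197785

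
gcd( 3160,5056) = 632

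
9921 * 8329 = 82632009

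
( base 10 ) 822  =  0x336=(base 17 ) 2e6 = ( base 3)1010110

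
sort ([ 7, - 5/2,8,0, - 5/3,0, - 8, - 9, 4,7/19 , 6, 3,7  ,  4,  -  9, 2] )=[ - 9, - 9 , - 8, - 5/2, - 5/3 , 0,0,7/19,  2,3, 4,4, 6,7,  7, 8]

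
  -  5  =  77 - 82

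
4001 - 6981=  - 2980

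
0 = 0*10835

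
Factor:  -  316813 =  - 7^1* 45259^1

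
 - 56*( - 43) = 2408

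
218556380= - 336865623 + 555422003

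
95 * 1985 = 188575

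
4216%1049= 20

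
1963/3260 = 1963/3260 =0.60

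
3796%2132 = 1664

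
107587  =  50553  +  57034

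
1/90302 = 1/90302 = 0.00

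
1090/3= 1090/3=363.33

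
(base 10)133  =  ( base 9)157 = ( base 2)10000101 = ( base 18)77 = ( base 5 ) 1013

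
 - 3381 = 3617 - 6998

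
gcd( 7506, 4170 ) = 834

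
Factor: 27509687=27509687^1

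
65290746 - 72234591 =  - 6943845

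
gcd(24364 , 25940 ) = 4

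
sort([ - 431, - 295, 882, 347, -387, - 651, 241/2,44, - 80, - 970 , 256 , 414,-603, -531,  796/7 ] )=[ - 970,- 651, - 603, - 531, - 431 , - 387, - 295, - 80,44, 796/7,241/2,256,347,414, 882]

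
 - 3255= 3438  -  6693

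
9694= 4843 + 4851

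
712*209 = 148808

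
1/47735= 1/47735= 0.00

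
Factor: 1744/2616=2/3= 2^1*3^(  -  1)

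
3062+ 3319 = 6381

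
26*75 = 1950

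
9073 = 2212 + 6861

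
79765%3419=1128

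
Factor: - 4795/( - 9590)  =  2^(-1 ) = 1/2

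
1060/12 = 265/3 = 88.33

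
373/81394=373/81394=0.00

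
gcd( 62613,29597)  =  1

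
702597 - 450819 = 251778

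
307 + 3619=3926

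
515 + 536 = 1051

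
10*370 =3700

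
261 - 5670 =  - 5409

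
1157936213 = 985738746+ 172197467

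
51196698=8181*6258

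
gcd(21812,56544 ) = 76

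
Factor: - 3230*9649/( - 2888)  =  2^( - 2 )*5^1*17^1*19^ (- 1)*9649^1= 820165/76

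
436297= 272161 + 164136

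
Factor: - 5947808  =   - 2^5*185869^1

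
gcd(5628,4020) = 804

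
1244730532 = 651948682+592781850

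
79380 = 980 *81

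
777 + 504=1281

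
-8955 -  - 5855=-3100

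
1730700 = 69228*25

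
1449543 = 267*5429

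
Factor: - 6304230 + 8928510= 2^3*3^1*5^1*19^1*1151^1 =2624280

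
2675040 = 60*44584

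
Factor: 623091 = 3^1*7^1 * 29671^1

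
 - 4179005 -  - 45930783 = 41751778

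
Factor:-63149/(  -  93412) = 2^( - 2 )* 11^(- 2)*193^( - 1)*63149^1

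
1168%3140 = 1168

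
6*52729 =316374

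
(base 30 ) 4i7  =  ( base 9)5617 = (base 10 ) 4147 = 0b1000000110011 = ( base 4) 1000303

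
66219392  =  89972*736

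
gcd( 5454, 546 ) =6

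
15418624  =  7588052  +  7830572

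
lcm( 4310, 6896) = 34480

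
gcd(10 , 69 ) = 1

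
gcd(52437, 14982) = 7491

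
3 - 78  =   - 75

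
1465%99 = 79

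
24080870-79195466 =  - 55114596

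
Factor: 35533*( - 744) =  - 2^3*3^1*31^1*35533^1 =- 26436552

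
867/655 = 867/655 = 1.32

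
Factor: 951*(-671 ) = - 3^1 * 11^1*61^1 * 317^1=- 638121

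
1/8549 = 1/8549=0.00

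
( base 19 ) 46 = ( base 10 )82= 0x52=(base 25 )37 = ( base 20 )42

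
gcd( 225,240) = 15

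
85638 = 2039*42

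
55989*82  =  4591098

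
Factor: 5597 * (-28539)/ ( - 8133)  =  3^2*7^1*29^1*151^1*193^1*2711^(-1)= 53244261/2711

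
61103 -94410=-33307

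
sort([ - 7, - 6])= [  -  7, - 6]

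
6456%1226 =326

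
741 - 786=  - 45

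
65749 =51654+14095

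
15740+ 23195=38935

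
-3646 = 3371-7017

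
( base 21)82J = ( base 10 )3589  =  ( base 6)24341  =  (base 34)33J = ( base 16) E05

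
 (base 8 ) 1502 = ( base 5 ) 11314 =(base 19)25h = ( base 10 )834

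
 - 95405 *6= - 572430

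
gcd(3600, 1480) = 40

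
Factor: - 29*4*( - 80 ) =2^6*5^1*29^1 = 9280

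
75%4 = 3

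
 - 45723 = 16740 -62463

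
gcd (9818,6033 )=1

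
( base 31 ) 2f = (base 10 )77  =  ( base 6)205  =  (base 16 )4D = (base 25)32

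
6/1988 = 3/994  =  0.00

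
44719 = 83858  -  39139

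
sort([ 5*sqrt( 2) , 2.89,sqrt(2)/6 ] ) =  [sqrt( 2 ) /6,2.89,5*sqrt( 2 ) ]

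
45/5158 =45/5158 =0.01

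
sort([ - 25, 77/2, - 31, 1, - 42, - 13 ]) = [ - 42, - 31, - 25,-13, 1, 77/2]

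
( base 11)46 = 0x32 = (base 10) 50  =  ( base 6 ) 122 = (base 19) 2c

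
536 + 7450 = 7986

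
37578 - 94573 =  - 56995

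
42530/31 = 1371 + 29/31 = 1371.94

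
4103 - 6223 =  - 2120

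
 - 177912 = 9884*( - 18)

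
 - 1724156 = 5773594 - 7497750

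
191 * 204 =38964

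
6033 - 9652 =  - 3619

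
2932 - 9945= - 7013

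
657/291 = 2+25/97 = 2.26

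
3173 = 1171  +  2002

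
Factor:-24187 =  - 19^2*67^1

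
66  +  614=680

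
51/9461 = 51/9461 = 0.01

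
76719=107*717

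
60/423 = 20/141=   0.14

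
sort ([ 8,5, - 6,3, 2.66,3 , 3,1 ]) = [  -  6,1,2.66,3 , 3,  3,5,8]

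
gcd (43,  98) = 1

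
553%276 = 1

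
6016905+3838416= 9855321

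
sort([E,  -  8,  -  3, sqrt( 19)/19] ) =[-8, - 3,sqrt(19 ) /19,E ] 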